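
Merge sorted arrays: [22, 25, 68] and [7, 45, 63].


Take 7 from B
Take 22 from A
Take 25 from A
Take 45 from B
Take 63 from B

Merged: [7, 22, 25, 45, 63, 68]


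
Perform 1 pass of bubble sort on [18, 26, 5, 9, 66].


Initial: [18, 26, 5, 9, 66]
Pass 1: [18, 5, 9, 26, 66] (2 swaps)

After 1 pass: [18, 5, 9, 26, 66]


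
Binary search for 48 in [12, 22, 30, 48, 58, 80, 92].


Step 1: lo=0, hi=6, mid=3, val=48

Found at index 3


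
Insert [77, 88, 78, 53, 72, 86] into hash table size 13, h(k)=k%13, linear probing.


Insert 77: h=12 -> slot 12
Insert 88: h=10 -> slot 10
Insert 78: h=0 -> slot 0
Insert 53: h=1 -> slot 1
Insert 72: h=7 -> slot 7
Insert 86: h=8 -> slot 8

Table: [78, 53, None, None, None, None, None, 72, 86, None, 88, None, 77]


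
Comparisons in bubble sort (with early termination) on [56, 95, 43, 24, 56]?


Algorithm: bubble sort (with early termination)
Input: [56, 95, 43, 24, 56]
Sorted: [24, 43, 56, 56, 95]

10


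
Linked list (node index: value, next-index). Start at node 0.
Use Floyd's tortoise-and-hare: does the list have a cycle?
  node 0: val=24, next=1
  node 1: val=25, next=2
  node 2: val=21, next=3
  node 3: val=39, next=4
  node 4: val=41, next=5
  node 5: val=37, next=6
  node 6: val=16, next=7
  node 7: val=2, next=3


Floyd's tortoise (slow, +1) and hare (fast, +2):
  init: slow=0, fast=0
  step 1: slow=1, fast=2
  step 2: slow=2, fast=4
  step 3: slow=3, fast=6
  step 4: slow=4, fast=3
  step 5: slow=5, fast=5
  slow == fast at node 5: cycle detected

Cycle: yes


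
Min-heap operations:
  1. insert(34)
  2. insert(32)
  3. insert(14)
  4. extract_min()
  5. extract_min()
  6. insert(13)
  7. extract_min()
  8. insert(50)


insert(34) -> [34]
insert(32) -> [32, 34]
insert(14) -> [14, 34, 32]
extract_min()->14, [32, 34]
extract_min()->32, [34]
insert(13) -> [13, 34]
extract_min()->13, [34]
insert(50) -> [34, 50]

Final heap: [34, 50]


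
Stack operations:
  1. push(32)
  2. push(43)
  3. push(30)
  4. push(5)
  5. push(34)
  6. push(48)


push(32) -> [32]
push(43) -> [32, 43]
push(30) -> [32, 43, 30]
push(5) -> [32, 43, 30, 5]
push(34) -> [32, 43, 30, 5, 34]
push(48) -> [32, 43, 30, 5, 34, 48]

Final stack: [32, 43, 30, 5, 34, 48]


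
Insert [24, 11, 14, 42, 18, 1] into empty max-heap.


Insert 24: [24]
Insert 11: [24, 11]
Insert 14: [24, 11, 14]
Insert 42: [42, 24, 14, 11]
Insert 18: [42, 24, 14, 11, 18]
Insert 1: [42, 24, 14, 11, 18, 1]

Final heap: [42, 24, 14, 11, 18, 1]


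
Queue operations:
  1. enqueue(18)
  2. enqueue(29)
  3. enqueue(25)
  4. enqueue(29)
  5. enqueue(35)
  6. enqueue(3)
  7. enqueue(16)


enqueue(18) -> [18]
enqueue(29) -> [18, 29]
enqueue(25) -> [18, 29, 25]
enqueue(29) -> [18, 29, 25, 29]
enqueue(35) -> [18, 29, 25, 29, 35]
enqueue(3) -> [18, 29, 25, 29, 35, 3]
enqueue(16) -> [18, 29, 25, 29, 35, 3, 16]

Final queue: [18, 29, 25, 29, 35, 3, 16]


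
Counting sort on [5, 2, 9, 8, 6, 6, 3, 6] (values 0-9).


Input: [5, 2, 9, 8, 6, 6, 3, 6]
Counts: [0, 0, 1, 1, 0, 1, 3, 0, 1, 1]

Sorted: [2, 3, 5, 6, 6, 6, 8, 9]


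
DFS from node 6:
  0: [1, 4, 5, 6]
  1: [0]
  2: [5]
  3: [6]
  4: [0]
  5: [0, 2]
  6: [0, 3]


Visit 6, push [3, 0]
Visit 0, push [5, 4, 1]
Visit 1, push []
Visit 4, push []
Visit 5, push [2]
Visit 2, push []
Visit 3, push []

DFS order: [6, 0, 1, 4, 5, 2, 3]


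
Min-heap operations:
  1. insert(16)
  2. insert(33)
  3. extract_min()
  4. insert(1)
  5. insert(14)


insert(16) -> [16]
insert(33) -> [16, 33]
extract_min()->16, [33]
insert(1) -> [1, 33]
insert(14) -> [1, 33, 14]

Final heap: [1, 33, 14]


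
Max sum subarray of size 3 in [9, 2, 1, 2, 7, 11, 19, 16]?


[0:3]: 12
[1:4]: 5
[2:5]: 10
[3:6]: 20
[4:7]: 37
[5:8]: 46

Max: 46 at [5:8]


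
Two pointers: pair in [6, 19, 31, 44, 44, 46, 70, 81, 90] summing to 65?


lo=0(6)+hi=8(90)=96
lo=0(6)+hi=7(81)=87
lo=0(6)+hi=6(70)=76
lo=0(6)+hi=5(46)=52
lo=1(19)+hi=5(46)=65

Yes: 19+46=65


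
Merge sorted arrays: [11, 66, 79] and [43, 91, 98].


Take 11 from A
Take 43 from B
Take 66 from A
Take 79 from A

Merged: [11, 43, 66, 79, 91, 98]


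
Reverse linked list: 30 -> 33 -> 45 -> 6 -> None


Step 1: curr=30, set curr.next=prev(None) | reversed so far: 30
Step 2: curr=33, set curr.next=prev(30) | reversed so far: 33 -> 30
Step 3: curr=45, set curr.next=prev(33) | reversed so far: 45 -> 33 -> 30
Step 4: curr=6, set curr.next=prev(45) | reversed so far: 6 -> 45 -> 33 -> 30

6 -> 45 -> 33 -> 30 -> None


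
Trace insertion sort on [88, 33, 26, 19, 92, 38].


Initial: [88, 33, 26, 19, 92, 38]
Insert 33: [33, 88, 26, 19, 92, 38]
Insert 26: [26, 33, 88, 19, 92, 38]
Insert 19: [19, 26, 33, 88, 92, 38]
Insert 92: [19, 26, 33, 88, 92, 38]
Insert 38: [19, 26, 33, 38, 88, 92]

Sorted: [19, 26, 33, 38, 88, 92]


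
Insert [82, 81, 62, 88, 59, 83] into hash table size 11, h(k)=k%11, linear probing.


Insert 82: h=5 -> slot 5
Insert 81: h=4 -> slot 4
Insert 62: h=7 -> slot 7
Insert 88: h=0 -> slot 0
Insert 59: h=4, 2 probes -> slot 6
Insert 83: h=6, 2 probes -> slot 8

Table: [88, None, None, None, 81, 82, 59, 62, 83, None, None]


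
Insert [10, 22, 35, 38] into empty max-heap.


Insert 10: [10]
Insert 22: [22, 10]
Insert 35: [35, 10, 22]
Insert 38: [38, 35, 22, 10]

Final heap: [38, 35, 22, 10]


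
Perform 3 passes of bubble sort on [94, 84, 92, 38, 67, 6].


Initial: [94, 84, 92, 38, 67, 6]
Pass 1: [84, 92, 38, 67, 6, 94] (5 swaps)
Pass 2: [84, 38, 67, 6, 92, 94] (3 swaps)
Pass 3: [38, 67, 6, 84, 92, 94] (3 swaps)

After 3 passes: [38, 67, 6, 84, 92, 94]


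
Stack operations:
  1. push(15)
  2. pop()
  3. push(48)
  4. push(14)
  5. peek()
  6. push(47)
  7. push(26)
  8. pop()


push(15) -> [15]
pop()->15, []
push(48) -> [48]
push(14) -> [48, 14]
peek()->14
push(47) -> [48, 14, 47]
push(26) -> [48, 14, 47, 26]
pop()->26, [48, 14, 47]

Final stack: [48, 14, 47]


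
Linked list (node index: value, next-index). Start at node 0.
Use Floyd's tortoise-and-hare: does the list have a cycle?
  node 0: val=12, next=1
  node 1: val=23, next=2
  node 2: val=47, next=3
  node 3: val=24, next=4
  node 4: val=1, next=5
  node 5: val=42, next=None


Floyd's tortoise (slow, +1) and hare (fast, +2):
  init: slow=0, fast=0
  step 1: slow=1, fast=2
  step 2: slow=2, fast=4
  step 3: fast 4->5->None, no cycle

Cycle: no


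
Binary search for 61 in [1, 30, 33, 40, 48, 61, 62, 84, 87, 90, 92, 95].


Step 1: lo=0, hi=11, mid=5, val=61

Found at index 5


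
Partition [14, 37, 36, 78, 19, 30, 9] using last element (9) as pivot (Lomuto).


Pivot: 9
Place pivot at 0: [9, 37, 36, 78, 19, 30, 14]

Partitioned: [9, 37, 36, 78, 19, 30, 14]


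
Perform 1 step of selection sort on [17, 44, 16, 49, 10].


Initial: [17, 44, 16, 49, 10]
Step 1: min=10 at 4
  Swap: [10, 44, 16, 49, 17]

After 1 step: [10, 44, 16, 49, 17]


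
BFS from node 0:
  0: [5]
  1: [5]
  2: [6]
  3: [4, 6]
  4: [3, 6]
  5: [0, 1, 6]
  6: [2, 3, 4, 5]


Visit 0, enqueue [5]
Visit 5, enqueue [1, 6]
Visit 1, enqueue []
Visit 6, enqueue [2, 3, 4]
Visit 2, enqueue []
Visit 3, enqueue []
Visit 4, enqueue []

BFS order: [0, 5, 1, 6, 2, 3, 4]


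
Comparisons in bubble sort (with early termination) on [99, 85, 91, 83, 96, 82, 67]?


Algorithm: bubble sort (with early termination)
Input: [99, 85, 91, 83, 96, 82, 67]
Sorted: [67, 82, 83, 85, 91, 96, 99]

21


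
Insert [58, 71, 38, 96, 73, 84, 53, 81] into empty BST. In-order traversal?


Insert 58: root
Insert 71: R from 58
Insert 38: L from 58
Insert 96: R from 58 -> R from 71
Insert 73: R from 58 -> R from 71 -> L from 96
Insert 84: R from 58 -> R from 71 -> L from 96 -> R from 73
Insert 53: L from 58 -> R from 38
Insert 81: R from 58 -> R from 71 -> L from 96 -> R from 73 -> L from 84

In-order: [38, 53, 58, 71, 73, 81, 84, 96]


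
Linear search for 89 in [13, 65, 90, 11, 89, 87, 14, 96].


i=0: 13!=89
i=1: 65!=89
i=2: 90!=89
i=3: 11!=89
i=4: 89==89 found!

Found at 4, 5 comps


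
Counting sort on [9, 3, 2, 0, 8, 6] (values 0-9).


Input: [9, 3, 2, 0, 8, 6]
Counts: [1, 0, 1, 1, 0, 0, 1, 0, 1, 1]

Sorted: [0, 2, 3, 6, 8, 9]


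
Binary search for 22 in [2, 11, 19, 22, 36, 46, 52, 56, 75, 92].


Step 1: lo=0, hi=9, mid=4, val=36
Step 2: lo=0, hi=3, mid=1, val=11
Step 3: lo=2, hi=3, mid=2, val=19
Step 4: lo=3, hi=3, mid=3, val=22

Found at index 3


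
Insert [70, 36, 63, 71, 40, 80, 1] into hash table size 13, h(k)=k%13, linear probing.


Insert 70: h=5 -> slot 5
Insert 36: h=10 -> slot 10
Insert 63: h=11 -> slot 11
Insert 71: h=6 -> slot 6
Insert 40: h=1 -> slot 1
Insert 80: h=2 -> slot 2
Insert 1: h=1, 2 probes -> slot 3

Table: [None, 40, 80, 1, None, 70, 71, None, None, None, 36, 63, None]


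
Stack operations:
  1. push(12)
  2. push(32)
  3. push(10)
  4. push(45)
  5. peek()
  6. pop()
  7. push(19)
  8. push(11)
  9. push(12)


push(12) -> [12]
push(32) -> [12, 32]
push(10) -> [12, 32, 10]
push(45) -> [12, 32, 10, 45]
peek()->45
pop()->45, [12, 32, 10]
push(19) -> [12, 32, 10, 19]
push(11) -> [12, 32, 10, 19, 11]
push(12) -> [12, 32, 10, 19, 11, 12]

Final stack: [12, 32, 10, 19, 11, 12]


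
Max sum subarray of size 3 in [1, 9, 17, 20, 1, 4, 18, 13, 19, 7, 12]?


[0:3]: 27
[1:4]: 46
[2:5]: 38
[3:6]: 25
[4:7]: 23
[5:8]: 35
[6:9]: 50
[7:10]: 39
[8:11]: 38

Max: 50 at [6:9]


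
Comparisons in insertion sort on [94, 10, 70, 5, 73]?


Algorithm: insertion sort
Input: [94, 10, 70, 5, 73]
Sorted: [5, 10, 70, 73, 94]

8


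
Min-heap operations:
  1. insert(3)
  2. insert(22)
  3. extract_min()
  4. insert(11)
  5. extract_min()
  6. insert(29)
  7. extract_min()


insert(3) -> [3]
insert(22) -> [3, 22]
extract_min()->3, [22]
insert(11) -> [11, 22]
extract_min()->11, [22]
insert(29) -> [22, 29]
extract_min()->22, [29]

Final heap: [29]


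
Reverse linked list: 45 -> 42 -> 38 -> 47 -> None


Step 1: curr=45, set curr.next=prev(None) | reversed so far: 45
Step 2: curr=42, set curr.next=prev(45) | reversed so far: 42 -> 45
Step 3: curr=38, set curr.next=prev(42) | reversed so far: 38 -> 42 -> 45
Step 4: curr=47, set curr.next=prev(38) | reversed so far: 47 -> 38 -> 42 -> 45

47 -> 38 -> 42 -> 45 -> None


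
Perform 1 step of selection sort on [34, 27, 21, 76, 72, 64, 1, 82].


Initial: [34, 27, 21, 76, 72, 64, 1, 82]
Step 1: min=1 at 6
  Swap: [1, 27, 21, 76, 72, 64, 34, 82]

After 1 step: [1, 27, 21, 76, 72, 64, 34, 82]


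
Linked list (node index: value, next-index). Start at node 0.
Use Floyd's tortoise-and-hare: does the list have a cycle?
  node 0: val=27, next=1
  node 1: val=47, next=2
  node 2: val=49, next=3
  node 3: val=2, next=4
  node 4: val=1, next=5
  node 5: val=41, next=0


Floyd's tortoise (slow, +1) and hare (fast, +2):
  init: slow=0, fast=0
  step 1: slow=1, fast=2
  step 2: slow=2, fast=4
  step 3: slow=3, fast=0
  step 4: slow=4, fast=2
  step 5: slow=5, fast=4
  step 6: slow=0, fast=0
  slow == fast at node 0: cycle detected

Cycle: yes


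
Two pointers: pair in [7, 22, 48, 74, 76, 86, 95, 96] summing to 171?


lo=0(7)+hi=7(96)=103
lo=1(22)+hi=7(96)=118
lo=2(48)+hi=7(96)=144
lo=3(74)+hi=7(96)=170
lo=4(76)+hi=7(96)=172
lo=4(76)+hi=6(95)=171

Yes: 76+95=171


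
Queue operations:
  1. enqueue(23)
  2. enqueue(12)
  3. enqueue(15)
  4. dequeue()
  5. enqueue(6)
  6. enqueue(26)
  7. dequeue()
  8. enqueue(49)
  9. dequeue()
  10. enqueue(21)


enqueue(23) -> [23]
enqueue(12) -> [23, 12]
enqueue(15) -> [23, 12, 15]
dequeue()->23, [12, 15]
enqueue(6) -> [12, 15, 6]
enqueue(26) -> [12, 15, 6, 26]
dequeue()->12, [15, 6, 26]
enqueue(49) -> [15, 6, 26, 49]
dequeue()->15, [6, 26, 49]
enqueue(21) -> [6, 26, 49, 21]

Final queue: [6, 26, 49, 21]


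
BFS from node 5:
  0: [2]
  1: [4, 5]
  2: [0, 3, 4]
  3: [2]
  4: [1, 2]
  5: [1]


Visit 5, enqueue [1]
Visit 1, enqueue [4]
Visit 4, enqueue [2]
Visit 2, enqueue [0, 3]
Visit 0, enqueue []
Visit 3, enqueue []

BFS order: [5, 1, 4, 2, 0, 3]


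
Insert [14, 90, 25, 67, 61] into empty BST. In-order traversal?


Insert 14: root
Insert 90: R from 14
Insert 25: R from 14 -> L from 90
Insert 67: R from 14 -> L from 90 -> R from 25
Insert 61: R from 14 -> L from 90 -> R from 25 -> L from 67

In-order: [14, 25, 61, 67, 90]


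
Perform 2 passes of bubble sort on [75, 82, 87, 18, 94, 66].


Initial: [75, 82, 87, 18, 94, 66]
Pass 1: [75, 82, 18, 87, 66, 94] (2 swaps)
Pass 2: [75, 18, 82, 66, 87, 94] (2 swaps)

After 2 passes: [75, 18, 82, 66, 87, 94]


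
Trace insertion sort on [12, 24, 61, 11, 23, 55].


Initial: [12, 24, 61, 11, 23, 55]
Insert 24: [12, 24, 61, 11, 23, 55]
Insert 61: [12, 24, 61, 11, 23, 55]
Insert 11: [11, 12, 24, 61, 23, 55]
Insert 23: [11, 12, 23, 24, 61, 55]
Insert 55: [11, 12, 23, 24, 55, 61]

Sorted: [11, 12, 23, 24, 55, 61]


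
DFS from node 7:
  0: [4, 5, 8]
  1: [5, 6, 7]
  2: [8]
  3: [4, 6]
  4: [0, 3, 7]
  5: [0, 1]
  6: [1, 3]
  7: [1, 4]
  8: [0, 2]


Visit 7, push [4, 1]
Visit 1, push [6, 5]
Visit 5, push [0]
Visit 0, push [8, 4]
Visit 4, push [3]
Visit 3, push [6]
Visit 6, push []
Visit 8, push [2]
Visit 2, push []

DFS order: [7, 1, 5, 0, 4, 3, 6, 8, 2]


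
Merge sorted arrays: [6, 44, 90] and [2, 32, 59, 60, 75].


Take 2 from B
Take 6 from A
Take 32 from B
Take 44 from A
Take 59 from B
Take 60 from B
Take 75 from B

Merged: [2, 6, 32, 44, 59, 60, 75, 90]


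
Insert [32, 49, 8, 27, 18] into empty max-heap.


Insert 32: [32]
Insert 49: [49, 32]
Insert 8: [49, 32, 8]
Insert 27: [49, 32, 8, 27]
Insert 18: [49, 32, 8, 27, 18]

Final heap: [49, 32, 8, 27, 18]


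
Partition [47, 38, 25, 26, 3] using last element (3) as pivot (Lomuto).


Pivot: 3
Place pivot at 0: [3, 38, 25, 26, 47]

Partitioned: [3, 38, 25, 26, 47]


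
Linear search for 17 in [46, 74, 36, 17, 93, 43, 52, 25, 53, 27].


i=0: 46!=17
i=1: 74!=17
i=2: 36!=17
i=3: 17==17 found!

Found at 3, 4 comps


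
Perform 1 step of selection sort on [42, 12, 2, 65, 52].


Initial: [42, 12, 2, 65, 52]
Step 1: min=2 at 2
  Swap: [2, 12, 42, 65, 52]

After 1 step: [2, 12, 42, 65, 52]


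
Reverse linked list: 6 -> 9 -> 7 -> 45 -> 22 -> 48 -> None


Step 1: curr=6, set curr.next=prev(None) | reversed so far: 6
Step 2: curr=9, set curr.next=prev(6) | reversed so far: 9 -> 6
Step 3: curr=7, set curr.next=prev(9) | reversed so far: 7 -> 9 -> 6
Step 4: curr=45, set curr.next=prev(7) | reversed so far: 45 -> 7 -> 9 -> 6
Step 5: curr=22, set curr.next=prev(45) | reversed so far: 22 -> 45 -> 7 -> 9 -> 6
Step 6: curr=48, set curr.next=prev(22) | reversed so far: 48 -> 22 -> 45 -> 7 -> 9 -> 6

48 -> 22 -> 45 -> 7 -> 9 -> 6 -> None


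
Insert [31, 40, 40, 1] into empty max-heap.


Insert 31: [31]
Insert 40: [40, 31]
Insert 40: [40, 31, 40]
Insert 1: [40, 31, 40, 1]

Final heap: [40, 31, 40, 1]


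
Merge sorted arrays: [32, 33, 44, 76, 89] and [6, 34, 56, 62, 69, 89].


Take 6 from B
Take 32 from A
Take 33 from A
Take 34 from B
Take 44 from A
Take 56 from B
Take 62 from B
Take 69 from B
Take 76 from A
Take 89 from A

Merged: [6, 32, 33, 34, 44, 56, 62, 69, 76, 89, 89]


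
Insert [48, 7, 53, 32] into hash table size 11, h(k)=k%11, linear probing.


Insert 48: h=4 -> slot 4
Insert 7: h=7 -> slot 7
Insert 53: h=9 -> slot 9
Insert 32: h=10 -> slot 10

Table: [None, None, None, None, 48, None, None, 7, None, 53, 32]


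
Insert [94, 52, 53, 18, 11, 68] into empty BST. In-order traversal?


Insert 94: root
Insert 52: L from 94
Insert 53: L from 94 -> R from 52
Insert 18: L from 94 -> L from 52
Insert 11: L from 94 -> L from 52 -> L from 18
Insert 68: L from 94 -> R from 52 -> R from 53

In-order: [11, 18, 52, 53, 68, 94]


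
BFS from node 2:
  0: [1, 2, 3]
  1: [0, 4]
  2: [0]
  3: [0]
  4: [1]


Visit 2, enqueue [0]
Visit 0, enqueue [1, 3]
Visit 1, enqueue [4]
Visit 3, enqueue []
Visit 4, enqueue []

BFS order: [2, 0, 1, 3, 4]


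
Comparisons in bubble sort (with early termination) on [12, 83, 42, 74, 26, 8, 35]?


Algorithm: bubble sort (with early termination)
Input: [12, 83, 42, 74, 26, 8, 35]
Sorted: [8, 12, 26, 35, 42, 74, 83]

21


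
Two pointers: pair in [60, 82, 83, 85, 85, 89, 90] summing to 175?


lo=0(60)+hi=6(90)=150
lo=1(82)+hi=6(90)=172
lo=2(83)+hi=6(90)=173
lo=3(85)+hi=6(90)=175

Yes: 85+90=175


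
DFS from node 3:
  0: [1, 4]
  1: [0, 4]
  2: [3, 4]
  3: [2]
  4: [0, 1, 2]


Visit 3, push [2]
Visit 2, push [4]
Visit 4, push [1, 0]
Visit 0, push [1]
Visit 1, push []

DFS order: [3, 2, 4, 0, 1]


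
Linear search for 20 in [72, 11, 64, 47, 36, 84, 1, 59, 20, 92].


i=0: 72!=20
i=1: 11!=20
i=2: 64!=20
i=3: 47!=20
i=4: 36!=20
i=5: 84!=20
i=6: 1!=20
i=7: 59!=20
i=8: 20==20 found!

Found at 8, 9 comps


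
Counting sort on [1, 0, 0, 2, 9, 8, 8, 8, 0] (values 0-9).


Input: [1, 0, 0, 2, 9, 8, 8, 8, 0]
Counts: [3, 1, 1, 0, 0, 0, 0, 0, 3, 1]

Sorted: [0, 0, 0, 1, 2, 8, 8, 8, 9]


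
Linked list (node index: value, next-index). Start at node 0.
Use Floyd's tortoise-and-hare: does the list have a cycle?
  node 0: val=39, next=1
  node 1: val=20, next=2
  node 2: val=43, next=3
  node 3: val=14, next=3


Floyd's tortoise (slow, +1) and hare (fast, +2):
  init: slow=0, fast=0
  step 1: slow=1, fast=2
  step 2: slow=2, fast=3
  step 3: slow=3, fast=3
  slow == fast at node 3: cycle detected

Cycle: yes


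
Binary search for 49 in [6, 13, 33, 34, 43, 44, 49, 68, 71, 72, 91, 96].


Step 1: lo=0, hi=11, mid=5, val=44
Step 2: lo=6, hi=11, mid=8, val=71
Step 3: lo=6, hi=7, mid=6, val=49

Found at index 6


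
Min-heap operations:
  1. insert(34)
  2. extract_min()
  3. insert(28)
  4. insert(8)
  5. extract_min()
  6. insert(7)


insert(34) -> [34]
extract_min()->34, []
insert(28) -> [28]
insert(8) -> [8, 28]
extract_min()->8, [28]
insert(7) -> [7, 28]

Final heap: [7, 28]


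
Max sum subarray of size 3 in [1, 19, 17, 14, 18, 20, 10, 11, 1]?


[0:3]: 37
[1:4]: 50
[2:5]: 49
[3:6]: 52
[4:7]: 48
[5:8]: 41
[6:9]: 22

Max: 52 at [3:6]


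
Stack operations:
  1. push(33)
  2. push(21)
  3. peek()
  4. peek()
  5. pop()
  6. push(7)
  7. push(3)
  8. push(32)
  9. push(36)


push(33) -> [33]
push(21) -> [33, 21]
peek()->21
peek()->21
pop()->21, [33]
push(7) -> [33, 7]
push(3) -> [33, 7, 3]
push(32) -> [33, 7, 3, 32]
push(36) -> [33, 7, 3, 32, 36]

Final stack: [33, 7, 3, 32, 36]


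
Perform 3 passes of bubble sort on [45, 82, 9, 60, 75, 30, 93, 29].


Initial: [45, 82, 9, 60, 75, 30, 93, 29]
Pass 1: [45, 9, 60, 75, 30, 82, 29, 93] (5 swaps)
Pass 2: [9, 45, 60, 30, 75, 29, 82, 93] (3 swaps)
Pass 3: [9, 45, 30, 60, 29, 75, 82, 93] (2 swaps)

After 3 passes: [9, 45, 30, 60, 29, 75, 82, 93]


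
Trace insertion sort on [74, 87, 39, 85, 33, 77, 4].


Initial: [74, 87, 39, 85, 33, 77, 4]
Insert 87: [74, 87, 39, 85, 33, 77, 4]
Insert 39: [39, 74, 87, 85, 33, 77, 4]
Insert 85: [39, 74, 85, 87, 33, 77, 4]
Insert 33: [33, 39, 74, 85, 87, 77, 4]
Insert 77: [33, 39, 74, 77, 85, 87, 4]
Insert 4: [4, 33, 39, 74, 77, 85, 87]

Sorted: [4, 33, 39, 74, 77, 85, 87]


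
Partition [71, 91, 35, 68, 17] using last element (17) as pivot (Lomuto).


Pivot: 17
Place pivot at 0: [17, 91, 35, 68, 71]

Partitioned: [17, 91, 35, 68, 71]


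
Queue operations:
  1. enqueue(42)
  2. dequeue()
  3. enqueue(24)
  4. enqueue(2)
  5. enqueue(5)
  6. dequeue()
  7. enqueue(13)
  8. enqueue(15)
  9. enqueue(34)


enqueue(42) -> [42]
dequeue()->42, []
enqueue(24) -> [24]
enqueue(2) -> [24, 2]
enqueue(5) -> [24, 2, 5]
dequeue()->24, [2, 5]
enqueue(13) -> [2, 5, 13]
enqueue(15) -> [2, 5, 13, 15]
enqueue(34) -> [2, 5, 13, 15, 34]

Final queue: [2, 5, 13, 15, 34]


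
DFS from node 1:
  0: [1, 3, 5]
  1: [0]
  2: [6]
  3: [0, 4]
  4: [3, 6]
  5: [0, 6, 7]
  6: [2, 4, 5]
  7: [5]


Visit 1, push [0]
Visit 0, push [5, 3]
Visit 3, push [4]
Visit 4, push [6]
Visit 6, push [5, 2]
Visit 2, push []
Visit 5, push [7]
Visit 7, push []

DFS order: [1, 0, 3, 4, 6, 2, 5, 7]


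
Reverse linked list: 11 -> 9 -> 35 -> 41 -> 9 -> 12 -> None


Step 1: curr=11, set curr.next=prev(None) | reversed so far: 11
Step 2: curr=9, set curr.next=prev(11) | reversed so far: 9 -> 11
Step 3: curr=35, set curr.next=prev(9) | reversed so far: 35 -> 9 -> 11
Step 4: curr=41, set curr.next=prev(35) | reversed so far: 41 -> 35 -> 9 -> 11
Step 5: curr=9, set curr.next=prev(41) | reversed so far: 9 -> 41 -> 35 -> 9 -> 11
Step 6: curr=12, set curr.next=prev(9) | reversed so far: 12 -> 9 -> 41 -> 35 -> 9 -> 11

12 -> 9 -> 41 -> 35 -> 9 -> 11 -> None


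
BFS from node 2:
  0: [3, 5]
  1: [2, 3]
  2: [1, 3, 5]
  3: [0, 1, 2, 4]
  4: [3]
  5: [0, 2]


Visit 2, enqueue [1, 3, 5]
Visit 1, enqueue []
Visit 3, enqueue [0, 4]
Visit 5, enqueue []
Visit 0, enqueue []
Visit 4, enqueue []

BFS order: [2, 1, 3, 5, 0, 4]


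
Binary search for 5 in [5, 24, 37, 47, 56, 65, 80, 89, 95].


Step 1: lo=0, hi=8, mid=4, val=56
Step 2: lo=0, hi=3, mid=1, val=24
Step 3: lo=0, hi=0, mid=0, val=5

Found at index 0


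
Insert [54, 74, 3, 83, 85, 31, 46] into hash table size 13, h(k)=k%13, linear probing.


Insert 54: h=2 -> slot 2
Insert 74: h=9 -> slot 9
Insert 3: h=3 -> slot 3
Insert 83: h=5 -> slot 5
Insert 85: h=7 -> slot 7
Insert 31: h=5, 1 probes -> slot 6
Insert 46: h=7, 1 probes -> slot 8

Table: [None, None, 54, 3, None, 83, 31, 85, 46, 74, None, None, None]


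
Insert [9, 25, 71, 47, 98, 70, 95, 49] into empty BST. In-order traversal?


Insert 9: root
Insert 25: R from 9
Insert 71: R from 9 -> R from 25
Insert 47: R from 9 -> R from 25 -> L from 71
Insert 98: R from 9 -> R from 25 -> R from 71
Insert 70: R from 9 -> R from 25 -> L from 71 -> R from 47
Insert 95: R from 9 -> R from 25 -> R from 71 -> L from 98
Insert 49: R from 9 -> R from 25 -> L from 71 -> R from 47 -> L from 70

In-order: [9, 25, 47, 49, 70, 71, 95, 98]


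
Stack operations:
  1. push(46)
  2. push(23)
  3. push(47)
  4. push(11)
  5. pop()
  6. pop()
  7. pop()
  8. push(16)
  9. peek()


push(46) -> [46]
push(23) -> [46, 23]
push(47) -> [46, 23, 47]
push(11) -> [46, 23, 47, 11]
pop()->11, [46, 23, 47]
pop()->47, [46, 23]
pop()->23, [46]
push(16) -> [46, 16]
peek()->16

Final stack: [46, 16]


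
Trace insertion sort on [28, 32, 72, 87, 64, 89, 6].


Initial: [28, 32, 72, 87, 64, 89, 6]
Insert 32: [28, 32, 72, 87, 64, 89, 6]
Insert 72: [28, 32, 72, 87, 64, 89, 6]
Insert 87: [28, 32, 72, 87, 64, 89, 6]
Insert 64: [28, 32, 64, 72, 87, 89, 6]
Insert 89: [28, 32, 64, 72, 87, 89, 6]
Insert 6: [6, 28, 32, 64, 72, 87, 89]

Sorted: [6, 28, 32, 64, 72, 87, 89]


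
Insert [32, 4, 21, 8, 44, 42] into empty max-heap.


Insert 32: [32]
Insert 4: [32, 4]
Insert 21: [32, 4, 21]
Insert 8: [32, 8, 21, 4]
Insert 44: [44, 32, 21, 4, 8]
Insert 42: [44, 32, 42, 4, 8, 21]

Final heap: [44, 32, 42, 4, 8, 21]


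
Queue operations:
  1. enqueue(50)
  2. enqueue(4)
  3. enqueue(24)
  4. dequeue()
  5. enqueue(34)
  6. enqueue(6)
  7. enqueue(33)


enqueue(50) -> [50]
enqueue(4) -> [50, 4]
enqueue(24) -> [50, 4, 24]
dequeue()->50, [4, 24]
enqueue(34) -> [4, 24, 34]
enqueue(6) -> [4, 24, 34, 6]
enqueue(33) -> [4, 24, 34, 6, 33]

Final queue: [4, 24, 34, 6, 33]


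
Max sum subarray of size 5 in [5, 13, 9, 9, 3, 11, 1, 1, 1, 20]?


[0:5]: 39
[1:6]: 45
[2:7]: 33
[3:8]: 25
[4:9]: 17
[5:10]: 34

Max: 45 at [1:6]


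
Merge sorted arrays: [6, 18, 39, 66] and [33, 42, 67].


Take 6 from A
Take 18 from A
Take 33 from B
Take 39 from A
Take 42 from B
Take 66 from A

Merged: [6, 18, 33, 39, 42, 66, 67]


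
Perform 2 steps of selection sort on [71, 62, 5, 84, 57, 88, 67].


Initial: [71, 62, 5, 84, 57, 88, 67]
Step 1: min=5 at 2
  Swap: [5, 62, 71, 84, 57, 88, 67]
Step 2: min=57 at 4
  Swap: [5, 57, 71, 84, 62, 88, 67]

After 2 steps: [5, 57, 71, 84, 62, 88, 67]


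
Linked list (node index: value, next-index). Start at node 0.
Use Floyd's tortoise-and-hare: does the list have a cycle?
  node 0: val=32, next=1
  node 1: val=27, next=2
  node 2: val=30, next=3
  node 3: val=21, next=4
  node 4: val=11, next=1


Floyd's tortoise (slow, +1) and hare (fast, +2):
  init: slow=0, fast=0
  step 1: slow=1, fast=2
  step 2: slow=2, fast=4
  step 3: slow=3, fast=2
  step 4: slow=4, fast=4
  slow == fast at node 4: cycle detected

Cycle: yes


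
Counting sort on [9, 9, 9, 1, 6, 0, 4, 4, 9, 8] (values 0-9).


Input: [9, 9, 9, 1, 6, 0, 4, 4, 9, 8]
Counts: [1, 1, 0, 0, 2, 0, 1, 0, 1, 4]

Sorted: [0, 1, 4, 4, 6, 8, 9, 9, 9, 9]


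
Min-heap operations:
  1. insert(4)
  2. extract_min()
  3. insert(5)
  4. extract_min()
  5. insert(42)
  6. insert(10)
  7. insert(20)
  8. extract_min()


insert(4) -> [4]
extract_min()->4, []
insert(5) -> [5]
extract_min()->5, []
insert(42) -> [42]
insert(10) -> [10, 42]
insert(20) -> [10, 42, 20]
extract_min()->10, [20, 42]

Final heap: [20, 42]


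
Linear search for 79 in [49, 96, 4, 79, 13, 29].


i=0: 49!=79
i=1: 96!=79
i=2: 4!=79
i=3: 79==79 found!

Found at 3, 4 comps


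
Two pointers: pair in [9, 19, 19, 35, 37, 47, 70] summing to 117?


lo=0(9)+hi=6(70)=79
lo=1(19)+hi=6(70)=89
lo=2(19)+hi=6(70)=89
lo=3(35)+hi=6(70)=105
lo=4(37)+hi=6(70)=107
lo=5(47)+hi=6(70)=117

Yes: 47+70=117


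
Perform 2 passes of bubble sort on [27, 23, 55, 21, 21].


Initial: [27, 23, 55, 21, 21]
Pass 1: [23, 27, 21, 21, 55] (3 swaps)
Pass 2: [23, 21, 21, 27, 55] (2 swaps)

After 2 passes: [23, 21, 21, 27, 55]


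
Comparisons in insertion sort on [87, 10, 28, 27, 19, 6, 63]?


Algorithm: insertion sort
Input: [87, 10, 28, 27, 19, 6, 63]
Sorted: [6, 10, 19, 27, 28, 63, 87]

17


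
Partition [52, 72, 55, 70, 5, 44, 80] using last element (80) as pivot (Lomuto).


Pivot: 80
  52 <= 80: advance i (no swap)
  72 <= 80: advance i (no swap)
  55 <= 80: advance i (no swap)
  70 <= 80: advance i (no swap)
  5 <= 80: advance i (no swap)
  44 <= 80: advance i (no swap)
Place pivot at 6: [52, 72, 55, 70, 5, 44, 80]

Partitioned: [52, 72, 55, 70, 5, 44, 80]


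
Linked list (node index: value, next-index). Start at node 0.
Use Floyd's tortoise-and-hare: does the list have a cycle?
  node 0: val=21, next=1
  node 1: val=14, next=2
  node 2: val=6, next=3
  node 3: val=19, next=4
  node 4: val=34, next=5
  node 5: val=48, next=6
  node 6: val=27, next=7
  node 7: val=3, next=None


Floyd's tortoise (slow, +1) and hare (fast, +2):
  init: slow=0, fast=0
  step 1: slow=1, fast=2
  step 2: slow=2, fast=4
  step 3: slow=3, fast=6
  step 4: fast 6->7->None, no cycle

Cycle: no


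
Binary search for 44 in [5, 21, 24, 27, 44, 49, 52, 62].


Step 1: lo=0, hi=7, mid=3, val=27
Step 2: lo=4, hi=7, mid=5, val=49
Step 3: lo=4, hi=4, mid=4, val=44

Found at index 4


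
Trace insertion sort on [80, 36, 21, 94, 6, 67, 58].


Initial: [80, 36, 21, 94, 6, 67, 58]
Insert 36: [36, 80, 21, 94, 6, 67, 58]
Insert 21: [21, 36, 80, 94, 6, 67, 58]
Insert 94: [21, 36, 80, 94, 6, 67, 58]
Insert 6: [6, 21, 36, 80, 94, 67, 58]
Insert 67: [6, 21, 36, 67, 80, 94, 58]
Insert 58: [6, 21, 36, 58, 67, 80, 94]

Sorted: [6, 21, 36, 58, 67, 80, 94]


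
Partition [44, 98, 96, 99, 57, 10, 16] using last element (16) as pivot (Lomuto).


Pivot: 16
  10 <= 16: swap -> [10, 98, 96, 99, 57, 44, 16]
Place pivot at 1: [10, 16, 96, 99, 57, 44, 98]

Partitioned: [10, 16, 96, 99, 57, 44, 98]


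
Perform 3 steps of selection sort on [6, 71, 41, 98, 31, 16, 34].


Initial: [6, 71, 41, 98, 31, 16, 34]
Step 1: min=6 at 0
  Swap: [6, 71, 41, 98, 31, 16, 34]
Step 2: min=16 at 5
  Swap: [6, 16, 41, 98, 31, 71, 34]
Step 3: min=31 at 4
  Swap: [6, 16, 31, 98, 41, 71, 34]

After 3 steps: [6, 16, 31, 98, 41, 71, 34]


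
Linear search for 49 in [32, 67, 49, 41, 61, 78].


i=0: 32!=49
i=1: 67!=49
i=2: 49==49 found!

Found at 2, 3 comps


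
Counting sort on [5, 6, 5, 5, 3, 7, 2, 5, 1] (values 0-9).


Input: [5, 6, 5, 5, 3, 7, 2, 5, 1]
Counts: [0, 1, 1, 1, 0, 4, 1, 1, 0, 0]

Sorted: [1, 2, 3, 5, 5, 5, 5, 6, 7]


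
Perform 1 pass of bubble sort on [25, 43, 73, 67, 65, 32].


Initial: [25, 43, 73, 67, 65, 32]
Pass 1: [25, 43, 67, 65, 32, 73] (3 swaps)

After 1 pass: [25, 43, 67, 65, 32, 73]


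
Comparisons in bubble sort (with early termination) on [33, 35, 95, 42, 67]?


Algorithm: bubble sort (with early termination)
Input: [33, 35, 95, 42, 67]
Sorted: [33, 35, 42, 67, 95]

7


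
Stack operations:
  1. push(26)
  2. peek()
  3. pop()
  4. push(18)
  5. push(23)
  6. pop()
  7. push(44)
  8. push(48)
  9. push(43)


push(26) -> [26]
peek()->26
pop()->26, []
push(18) -> [18]
push(23) -> [18, 23]
pop()->23, [18]
push(44) -> [18, 44]
push(48) -> [18, 44, 48]
push(43) -> [18, 44, 48, 43]

Final stack: [18, 44, 48, 43]


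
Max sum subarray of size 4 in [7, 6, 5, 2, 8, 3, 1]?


[0:4]: 20
[1:5]: 21
[2:6]: 18
[3:7]: 14

Max: 21 at [1:5]


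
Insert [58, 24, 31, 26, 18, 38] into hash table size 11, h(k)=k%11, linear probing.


Insert 58: h=3 -> slot 3
Insert 24: h=2 -> slot 2
Insert 31: h=9 -> slot 9
Insert 26: h=4 -> slot 4
Insert 18: h=7 -> slot 7
Insert 38: h=5 -> slot 5

Table: [None, None, 24, 58, 26, 38, None, 18, None, 31, None]


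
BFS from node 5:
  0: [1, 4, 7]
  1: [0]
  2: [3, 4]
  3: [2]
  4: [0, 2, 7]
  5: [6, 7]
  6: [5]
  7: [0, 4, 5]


Visit 5, enqueue [6, 7]
Visit 6, enqueue []
Visit 7, enqueue [0, 4]
Visit 0, enqueue [1]
Visit 4, enqueue [2]
Visit 1, enqueue []
Visit 2, enqueue [3]
Visit 3, enqueue []

BFS order: [5, 6, 7, 0, 4, 1, 2, 3]


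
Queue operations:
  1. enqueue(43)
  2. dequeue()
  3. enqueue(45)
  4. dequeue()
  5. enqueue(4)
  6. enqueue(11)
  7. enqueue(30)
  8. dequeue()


enqueue(43) -> [43]
dequeue()->43, []
enqueue(45) -> [45]
dequeue()->45, []
enqueue(4) -> [4]
enqueue(11) -> [4, 11]
enqueue(30) -> [4, 11, 30]
dequeue()->4, [11, 30]

Final queue: [11, 30]


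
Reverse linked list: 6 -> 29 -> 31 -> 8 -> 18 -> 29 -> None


Step 1: curr=6, set curr.next=prev(None) | reversed so far: 6
Step 2: curr=29, set curr.next=prev(6) | reversed so far: 29 -> 6
Step 3: curr=31, set curr.next=prev(29) | reversed so far: 31 -> 29 -> 6
Step 4: curr=8, set curr.next=prev(31) | reversed so far: 8 -> 31 -> 29 -> 6
Step 5: curr=18, set curr.next=prev(8) | reversed so far: 18 -> 8 -> 31 -> 29 -> 6
Step 6: curr=29, set curr.next=prev(18) | reversed so far: 29 -> 18 -> 8 -> 31 -> 29 -> 6

29 -> 18 -> 8 -> 31 -> 29 -> 6 -> None


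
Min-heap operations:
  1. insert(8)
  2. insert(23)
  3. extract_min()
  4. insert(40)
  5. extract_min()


insert(8) -> [8]
insert(23) -> [8, 23]
extract_min()->8, [23]
insert(40) -> [23, 40]
extract_min()->23, [40]

Final heap: [40]


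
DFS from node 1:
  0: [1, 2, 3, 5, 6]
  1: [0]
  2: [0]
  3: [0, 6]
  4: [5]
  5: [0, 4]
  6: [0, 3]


Visit 1, push [0]
Visit 0, push [6, 5, 3, 2]
Visit 2, push []
Visit 3, push [6]
Visit 6, push []
Visit 5, push [4]
Visit 4, push []

DFS order: [1, 0, 2, 3, 6, 5, 4]


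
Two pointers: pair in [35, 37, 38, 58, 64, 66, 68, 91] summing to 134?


lo=0(35)+hi=7(91)=126
lo=1(37)+hi=7(91)=128
lo=2(38)+hi=7(91)=129
lo=3(58)+hi=7(91)=149
lo=3(58)+hi=6(68)=126
lo=4(64)+hi=6(68)=132
lo=5(66)+hi=6(68)=134

Yes: 66+68=134


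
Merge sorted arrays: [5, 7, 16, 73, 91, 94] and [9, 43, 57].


Take 5 from A
Take 7 from A
Take 9 from B
Take 16 from A
Take 43 from B
Take 57 from B

Merged: [5, 7, 9, 16, 43, 57, 73, 91, 94]


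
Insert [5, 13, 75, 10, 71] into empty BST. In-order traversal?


Insert 5: root
Insert 13: R from 5
Insert 75: R from 5 -> R from 13
Insert 10: R from 5 -> L from 13
Insert 71: R from 5 -> R from 13 -> L from 75

In-order: [5, 10, 13, 71, 75]


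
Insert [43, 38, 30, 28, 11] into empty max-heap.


Insert 43: [43]
Insert 38: [43, 38]
Insert 30: [43, 38, 30]
Insert 28: [43, 38, 30, 28]
Insert 11: [43, 38, 30, 28, 11]

Final heap: [43, 38, 30, 28, 11]


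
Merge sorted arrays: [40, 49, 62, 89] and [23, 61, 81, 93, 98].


Take 23 from B
Take 40 from A
Take 49 from A
Take 61 from B
Take 62 from A
Take 81 from B
Take 89 from A

Merged: [23, 40, 49, 61, 62, 81, 89, 93, 98]


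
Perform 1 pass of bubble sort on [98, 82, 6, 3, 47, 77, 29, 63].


Initial: [98, 82, 6, 3, 47, 77, 29, 63]
Pass 1: [82, 6, 3, 47, 77, 29, 63, 98] (7 swaps)

After 1 pass: [82, 6, 3, 47, 77, 29, 63, 98]


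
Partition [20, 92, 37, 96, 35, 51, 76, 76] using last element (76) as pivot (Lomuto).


Pivot: 76
  20 <= 76: advance i (no swap)
  37 <= 76: swap -> [20, 37, 92, 96, 35, 51, 76, 76]
  35 <= 76: swap -> [20, 37, 35, 96, 92, 51, 76, 76]
  51 <= 76: swap -> [20, 37, 35, 51, 92, 96, 76, 76]
  76 <= 76: swap -> [20, 37, 35, 51, 76, 96, 92, 76]
Place pivot at 5: [20, 37, 35, 51, 76, 76, 92, 96]

Partitioned: [20, 37, 35, 51, 76, 76, 92, 96]


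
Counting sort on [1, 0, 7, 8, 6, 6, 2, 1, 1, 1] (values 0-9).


Input: [1, 0, 7, 8, 6, 6, 2, 1, 1, 1]
Counts: [1, 4, 1, 0, 0, 0, 2, 1, 1, 0]

Sorted: [0, 1, 1, 1, 1, 2, 6, 6, 7, 8]


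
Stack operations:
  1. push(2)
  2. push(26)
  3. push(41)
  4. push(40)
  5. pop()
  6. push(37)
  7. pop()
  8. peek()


push(2) -> [2]
push(26) -> [2, 26]
push(41) -> [2, 26, 41]
push(40) -> [2, 26, 41, 40]
pop()->40, [2, 26, 41]
push(37) -> [2, 26, 41, 37]
pop()->37, [2, 26, 41]
peek()->41

Final stack: [2, 26, 41]


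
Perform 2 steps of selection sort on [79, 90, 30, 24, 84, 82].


Initial: [79, 90, 30, 24, 84, 82]
Step 1: min=24 at 3
  Swap: [24, 90, 30, 79, 84, 82]
Step 2: min=30 at 2
  Swap: [24, 30, 90, 79, 84, 82]

After 2 steps: [24, 30, 90, 79, 84, 82]


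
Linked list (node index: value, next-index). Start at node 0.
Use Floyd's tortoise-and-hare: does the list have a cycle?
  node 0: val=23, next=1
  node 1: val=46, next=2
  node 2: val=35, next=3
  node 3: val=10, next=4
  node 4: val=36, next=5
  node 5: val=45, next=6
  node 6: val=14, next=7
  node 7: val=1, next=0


Floyd's tortoise (slow, +1) and hare (fast, +2):
  init: slow=0, fast=0
  step 1: slow=1, fast=2
  step 2: slow=2, fast=4
  step 3: slow=3, fast=6
  step 4: slow=4, fast=0
  step 5: slow=5, fast=2
  step 6: slow=6, fast=4
  step 7: slow=7, fast=6
  step 8: slow=0, fast=0
  slow == fast at node 0: cycle detected

Cycle: yes


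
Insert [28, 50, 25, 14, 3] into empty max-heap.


Insert 28: [28]
Insert 50: [50, 28]
Insert 25: [50, 28, 25]
Insert 14: [50, 28, 25, 14]
Insert 3: [50, 28, 25, 14, 3]

Final heap: [50, 28, 25, 14, 3]


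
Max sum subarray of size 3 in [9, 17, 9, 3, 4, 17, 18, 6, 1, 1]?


[0:3]: 35
[1:4]: 29
[2:5]: 16
[3:6]: 24
[4:7]: 39
[5:8]: 41
[6:9]: 25
[7:10]: 8

Max: 41 at [5:8]


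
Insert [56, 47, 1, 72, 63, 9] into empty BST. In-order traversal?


Insert 56: root
Insert 47: L from 56
Insert 1: L from 56 -> L from 47
Insert 72: R from 56
Insert 63: R from 56 -> L from 72
Insert 9: L from 56 -> L from 47 -> R from 1

In-order: [1, 9, 47, 56, 63, 72]


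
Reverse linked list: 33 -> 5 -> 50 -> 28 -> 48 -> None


Step 1: curr=33, set curr.next=prev(None) | reversed so far: 33
Step 2: curr=5, set curr.next=prev(33) | reversed so far: 5 -> 33
Step 3: curr=50, set curr.next=prev(5) | reversed so far: 50 -> 5 -> 33
Step 4: curr=28, set curr.next=prev(50) | reversed so far: 28 -> 50 -> 5 -> 33
Step 5: curr=48, set curr.next=prev(28) | reversed so far: 48 -> 28 -> 50 -> 5 -> 33

48 -> 28 -> 50 -> 5 -> 33 -> None


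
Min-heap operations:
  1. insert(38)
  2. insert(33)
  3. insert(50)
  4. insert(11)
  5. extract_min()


insert(38) -> [38]
insert(33) -> [33, 38]
insert(50) -> [33, 38, 50]
insert(11) -> [11, 33, 50, 38]
extract_min()->11, [33, 38, 50]

Final heap: [33, 38, 50]


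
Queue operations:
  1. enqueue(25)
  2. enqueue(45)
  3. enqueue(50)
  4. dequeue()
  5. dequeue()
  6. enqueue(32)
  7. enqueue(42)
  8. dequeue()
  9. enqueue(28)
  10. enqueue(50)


enqueue(25) -> [25]
enqueue(45) -> [25, 45]
enqueue(50) -> [25, 45, 50]
dequeue()->25, [45, 50]
dequeue()->45, [50]
enqueue(32) -> [50, 32]
enqueue(42) -> [50, 32, 42]
dequeue()->50, [32, 42]
enqueue(28) -> [32, 42, 28]
enqueue(50) -> [32, 42, 28, 50]

Final queue: [32, 42, 28, 50]


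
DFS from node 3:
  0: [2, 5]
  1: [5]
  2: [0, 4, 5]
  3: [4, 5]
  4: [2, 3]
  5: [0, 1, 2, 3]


Visit 3, push [5, 4]
Visit 4, push [2]
Visit 2, push [5, 0]
Visit 0, push [5]
Visit 5, push [1]
Visit 1, push []

DFS order: [3, 4, 2, 0, 5, 1]


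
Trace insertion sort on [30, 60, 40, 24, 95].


Initial: [30, 60, 40, 24, 95]
Insert 60: [30, 60, 40, 24, 95]
Insert 40: [30, 40, 60, 24, 95]
Insert 24: [24, 30, 40, 60, 95]
Insert 95: [24, 30, 40, 60, 95]

Sorted: [24, 30, 40, 60, 95]


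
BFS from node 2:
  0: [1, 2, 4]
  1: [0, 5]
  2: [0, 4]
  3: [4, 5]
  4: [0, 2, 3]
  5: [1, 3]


Visit 2, enqueue [0, 4]
Visit 0, enqueue [1]
Visit 4, enqueue [3]
Visit 1, enqueue [5]
Visit 3, enqueue []
Visit 5, enqueue []

BFS order: [2, 0, 4, 1, 3, 5]


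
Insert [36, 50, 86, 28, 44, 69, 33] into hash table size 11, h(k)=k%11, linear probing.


Insert 36: h=3 -> slot 3
Insert 50: h=6 -> slot 6
Insert 86: h=9 -> slot 9
Insert 28: h=6, 1 probes -> slot 7
Insert 44: h=0 -> slot 0
Insert 69: h=3, 1 probes -> slot 4
Insert 33: h=0, 1 probes -> slot 1

Table: [44, 33, None, 36, 69, None, 50, 28, None, 86, None]


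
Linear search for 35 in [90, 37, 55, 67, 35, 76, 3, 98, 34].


i=0: 90!=35
i=1: 37!=35
i=2: 55!=35
i=3: 67!=35
i=4: 35==35 found!

Found at 4, 5 comps


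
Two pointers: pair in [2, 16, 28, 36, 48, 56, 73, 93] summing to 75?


lo=0(2)+hi=7(93)=95
lo=0(2)+hi=6(73)=75

Yes: 2+73=75


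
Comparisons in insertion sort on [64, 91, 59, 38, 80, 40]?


Algorithm: insertion sort
Input: [64, 91, 59, 38, 80, 40]
Sorted: [38, 40, 59, 64, 80, 91]

13


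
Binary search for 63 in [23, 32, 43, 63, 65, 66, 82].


Step 1: lo=0, hi=6, mid=3, val=63

Found at index 3


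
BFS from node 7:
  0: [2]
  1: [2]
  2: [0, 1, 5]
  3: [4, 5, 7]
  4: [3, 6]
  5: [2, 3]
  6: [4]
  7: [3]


Visit 7, enqueue [3]
Visit 3, enqueue [4, 5]
Visit 4, enqueue [6]
Visit 5, enqueue [2]
Visit 6, enqueue []
Visit 2, enqueue [0, 1]
Visit 0, enqueue []
Visit 1, enqueue []

BFS order: [7, 3, 4, 5, 6, 2, 0, 1]


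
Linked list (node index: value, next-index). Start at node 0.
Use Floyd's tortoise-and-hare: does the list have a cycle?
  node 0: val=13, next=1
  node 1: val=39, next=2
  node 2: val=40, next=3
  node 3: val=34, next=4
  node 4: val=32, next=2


Floyd's tortoise (slow, +1) and hare (fast, +2):
  init: slow=0, fast=0
  step 1: slow=1, fast=2
  step 2: slow=2, fast=4
  step 3: slow=3, fast=3
  slow == fast at node 3: cycle detected

Cycle: yes


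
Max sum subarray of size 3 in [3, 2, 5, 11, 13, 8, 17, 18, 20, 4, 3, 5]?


[0:3]: 10
[1:4]: 18
[2:5]: 29
[3:6]: 32
[4:7]: 38
[5:8]: 43
[6:9]: 55
[7:10]: 42
[8:11]: 27
[9:12]: 12

Max: 55 at [6:9]


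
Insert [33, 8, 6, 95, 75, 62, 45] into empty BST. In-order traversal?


Insert 33: root
Insert 8: L from 33
Insert 6: L from 33 -> L from 8
Insert 95: R from 33
Insert 75: R from 33 -> L from 95
Insert 62: R from 33 -> L from 95 -> L from 75
Insert 45: R from 33 -> L from 95 -> L from 75 -> L from 62

In-order: [6, 8, 33, 45, 62, 75, 95]


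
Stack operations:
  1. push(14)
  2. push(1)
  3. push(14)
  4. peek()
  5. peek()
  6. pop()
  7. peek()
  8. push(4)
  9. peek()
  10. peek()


push(14) -> [14]
push(1) -> [14, 1]
push(14) -> [14, 1, 14]
peek()->14
peek()->14
pop()->14, [14, 1]
peek()->1
push(4) -> [14, 1, 4]
peek()->4
peek()->4

Final stack: [14, 1, 4]


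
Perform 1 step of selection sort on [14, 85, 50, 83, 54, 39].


Initial: [14, 85, 50, 83, 54, 39]
Step 1: min=14 at 0
  Swap: [14, 85, 50, 83, 54, 39]

After 1 step: [14, 85, 50, 83, 54, 39]


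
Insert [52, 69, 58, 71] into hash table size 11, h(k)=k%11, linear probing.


Insert 52: h=8 -> slot 8
Insert 69: h=3 -> slot 3
Insert 58: h=3, 1 probes -> slot 4
Insert 71: h=5 -> slot 5

Table: [None, None, None, 69, 58, 71, None, None, 52, None, None]


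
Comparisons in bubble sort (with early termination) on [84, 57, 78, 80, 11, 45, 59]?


Algorithm: bubble sort (with early termination)
Input: [84, 57, 78, 80, 11, 45, 59]
Sorted: [11, 45, 57, 59, 78, 80, 84]

20
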